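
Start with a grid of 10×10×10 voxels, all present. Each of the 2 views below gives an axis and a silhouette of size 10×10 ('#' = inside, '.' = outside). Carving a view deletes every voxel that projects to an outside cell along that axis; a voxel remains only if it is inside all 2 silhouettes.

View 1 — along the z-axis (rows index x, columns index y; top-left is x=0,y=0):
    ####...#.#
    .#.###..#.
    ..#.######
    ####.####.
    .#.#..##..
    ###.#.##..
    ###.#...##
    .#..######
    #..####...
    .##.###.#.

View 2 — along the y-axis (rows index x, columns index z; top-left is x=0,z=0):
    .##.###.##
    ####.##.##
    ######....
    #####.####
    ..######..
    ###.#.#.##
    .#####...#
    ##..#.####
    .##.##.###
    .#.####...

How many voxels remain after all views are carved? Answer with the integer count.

remaining voxels: 412

full grid |V| = 1000
step 1: project along z, AND mask (60/100) → |grid| = 600
step 2: project along y, AND mask (68/100) → |grid| = 412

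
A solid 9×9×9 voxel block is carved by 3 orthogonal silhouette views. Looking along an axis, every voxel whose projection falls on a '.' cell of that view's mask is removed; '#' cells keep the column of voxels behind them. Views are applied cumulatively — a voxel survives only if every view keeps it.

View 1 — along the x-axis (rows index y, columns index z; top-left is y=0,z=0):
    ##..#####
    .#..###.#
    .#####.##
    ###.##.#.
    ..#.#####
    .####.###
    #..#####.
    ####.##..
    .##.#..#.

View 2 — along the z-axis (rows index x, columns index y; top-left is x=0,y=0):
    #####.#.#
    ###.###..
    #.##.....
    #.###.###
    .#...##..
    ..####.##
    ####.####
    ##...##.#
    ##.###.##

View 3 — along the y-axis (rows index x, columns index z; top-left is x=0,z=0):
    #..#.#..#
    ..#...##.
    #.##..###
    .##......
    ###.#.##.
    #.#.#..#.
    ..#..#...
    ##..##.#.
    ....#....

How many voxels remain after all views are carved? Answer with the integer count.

full grid |V| = 729
after view 1 [x-axis, 54 of 81 cells solid] → remaining = 486
after view 2 [z-axis, 52 of 81 cells solid] → remaining = 313
after view 3 [y-axis, 33 of 81 cells solid] → remaining = 114

|visual hull| = 114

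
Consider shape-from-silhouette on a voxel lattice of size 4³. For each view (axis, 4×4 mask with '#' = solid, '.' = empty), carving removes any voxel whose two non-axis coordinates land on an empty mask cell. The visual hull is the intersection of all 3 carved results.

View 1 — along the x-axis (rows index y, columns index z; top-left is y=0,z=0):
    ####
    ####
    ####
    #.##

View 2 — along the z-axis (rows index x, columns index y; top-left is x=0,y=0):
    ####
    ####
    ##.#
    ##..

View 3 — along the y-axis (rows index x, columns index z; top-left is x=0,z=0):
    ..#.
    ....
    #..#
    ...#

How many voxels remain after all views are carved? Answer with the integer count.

start: 4×4×4 = 64 voxels
carve view 1 (along x, YZ-mask fill 15/16): 60 voxels remain
carve view 2 (along z, XY-mask fill 13/16): 49 voxels remain
carve view 3 (along y, XZ-mask fill 4/16): 12 voxels remain

voxel count = 12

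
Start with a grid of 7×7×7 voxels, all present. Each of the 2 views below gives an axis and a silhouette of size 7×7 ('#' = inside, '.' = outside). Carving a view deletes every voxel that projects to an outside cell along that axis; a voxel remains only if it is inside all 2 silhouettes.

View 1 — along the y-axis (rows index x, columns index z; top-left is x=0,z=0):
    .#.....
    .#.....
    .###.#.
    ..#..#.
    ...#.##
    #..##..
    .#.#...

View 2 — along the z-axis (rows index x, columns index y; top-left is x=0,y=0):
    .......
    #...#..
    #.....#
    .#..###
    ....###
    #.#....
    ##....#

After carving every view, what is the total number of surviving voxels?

initial block: 7^3 = 343
V1 y: intersect with XZ mask (16 set) -- 112 left
V2 z: intersect with XY mask (16 set) -- 39 left

voxel count = 39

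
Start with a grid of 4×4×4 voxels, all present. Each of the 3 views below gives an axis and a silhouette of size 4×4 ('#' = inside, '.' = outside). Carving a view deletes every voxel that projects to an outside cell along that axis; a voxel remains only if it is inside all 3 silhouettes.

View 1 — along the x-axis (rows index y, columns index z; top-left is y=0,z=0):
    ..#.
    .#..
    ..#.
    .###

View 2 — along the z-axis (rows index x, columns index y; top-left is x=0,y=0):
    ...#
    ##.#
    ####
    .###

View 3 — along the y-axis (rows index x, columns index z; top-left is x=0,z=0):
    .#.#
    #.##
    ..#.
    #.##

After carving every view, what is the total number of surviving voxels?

11 voxels

full grid |V| = 64
[1] x-view keeps 6 columns → grid now 24
[2] z-view keeps 11 columns → grid now 19
[3] y-view keeps 9 columns → grid now 11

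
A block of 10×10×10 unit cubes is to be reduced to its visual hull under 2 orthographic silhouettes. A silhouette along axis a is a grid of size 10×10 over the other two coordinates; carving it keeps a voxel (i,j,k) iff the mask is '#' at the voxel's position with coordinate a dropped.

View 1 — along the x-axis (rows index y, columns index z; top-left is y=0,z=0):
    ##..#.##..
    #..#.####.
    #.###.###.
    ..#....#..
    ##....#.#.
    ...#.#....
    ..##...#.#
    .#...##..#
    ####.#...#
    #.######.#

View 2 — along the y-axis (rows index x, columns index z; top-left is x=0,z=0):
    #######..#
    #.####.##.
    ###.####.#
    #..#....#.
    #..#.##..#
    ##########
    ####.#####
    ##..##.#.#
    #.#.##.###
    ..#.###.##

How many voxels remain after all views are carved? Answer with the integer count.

voxel count = 333

before carving: 1000 voxels (10×10×10)
[1] x-view keeps 48 columns → grid now 480
[2] y-view keeps 69 columns → grid now 333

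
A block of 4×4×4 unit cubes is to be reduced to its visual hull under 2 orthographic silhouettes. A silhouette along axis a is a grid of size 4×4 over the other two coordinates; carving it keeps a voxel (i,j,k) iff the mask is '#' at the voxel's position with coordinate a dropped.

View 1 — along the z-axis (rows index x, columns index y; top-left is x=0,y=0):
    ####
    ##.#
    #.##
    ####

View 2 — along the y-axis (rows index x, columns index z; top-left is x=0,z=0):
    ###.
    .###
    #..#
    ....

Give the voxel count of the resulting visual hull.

start: 4×4×4 = 64 voxels
[1] z-view keeps 14 columns → grid now 56
[2] y-view keeps 8 columns → grid now 27

|visual hull| = 27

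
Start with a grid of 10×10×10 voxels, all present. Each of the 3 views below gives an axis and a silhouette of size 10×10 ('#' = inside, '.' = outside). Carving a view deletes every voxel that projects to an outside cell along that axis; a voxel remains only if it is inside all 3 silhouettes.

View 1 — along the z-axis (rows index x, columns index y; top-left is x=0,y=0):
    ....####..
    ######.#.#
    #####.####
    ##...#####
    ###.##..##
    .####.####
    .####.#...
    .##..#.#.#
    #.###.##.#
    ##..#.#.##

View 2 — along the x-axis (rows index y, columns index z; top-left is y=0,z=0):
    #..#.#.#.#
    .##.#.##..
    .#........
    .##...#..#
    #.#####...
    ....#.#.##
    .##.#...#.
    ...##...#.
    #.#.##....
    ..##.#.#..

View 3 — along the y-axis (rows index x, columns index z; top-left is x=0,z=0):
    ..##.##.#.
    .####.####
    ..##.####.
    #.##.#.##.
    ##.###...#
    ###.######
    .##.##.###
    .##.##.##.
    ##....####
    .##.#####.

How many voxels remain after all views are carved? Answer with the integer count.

before carving: 1000 voxels (10×10×10)
V1 z: intersect with XY mask (66 set) -- 660 left
V2 x: intersect with YZ mask (40 set) -- 266 left
V3 y: intersect with XZ mask (66 set) -- 184 left

voxel count = 184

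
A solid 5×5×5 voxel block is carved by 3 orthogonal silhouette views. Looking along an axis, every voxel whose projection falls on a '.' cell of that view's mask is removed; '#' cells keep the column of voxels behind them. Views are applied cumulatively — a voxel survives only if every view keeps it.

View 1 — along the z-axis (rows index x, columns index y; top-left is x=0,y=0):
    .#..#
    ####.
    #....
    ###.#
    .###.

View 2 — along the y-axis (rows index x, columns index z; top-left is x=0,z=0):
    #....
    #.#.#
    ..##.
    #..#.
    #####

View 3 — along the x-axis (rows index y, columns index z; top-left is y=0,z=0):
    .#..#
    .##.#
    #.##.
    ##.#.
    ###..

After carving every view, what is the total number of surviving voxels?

remaining voxels: 19

initial block: 5^3 = 125
after view 1 [z-axis, 14 of 25 cells solid] → remaining = 70
after view 2 [y-axis, 13 of 25 cells solid] → remaining = 39
after view 3 [x-axis, 14 of 25 cells solid] → remaining = 19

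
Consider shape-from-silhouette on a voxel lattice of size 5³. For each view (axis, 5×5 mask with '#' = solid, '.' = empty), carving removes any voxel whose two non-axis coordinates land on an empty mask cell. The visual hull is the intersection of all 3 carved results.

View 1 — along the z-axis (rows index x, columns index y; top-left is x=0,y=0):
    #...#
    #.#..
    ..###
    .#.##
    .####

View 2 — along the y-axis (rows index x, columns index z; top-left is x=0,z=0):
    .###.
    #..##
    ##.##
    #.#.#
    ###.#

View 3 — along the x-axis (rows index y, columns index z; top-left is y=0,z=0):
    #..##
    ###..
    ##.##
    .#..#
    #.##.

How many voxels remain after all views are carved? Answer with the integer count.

remaining voxels: 32

initial block: 5^3 = 125
carve view 1 (along z, XY-mask fill 14/25): 70 voxels remain
carve view 2 (along y, XZ-mask fill 17/25): 49 voxels remain
carve view 3 (along x, YZ-mask fill 15/25): 32 voxels remain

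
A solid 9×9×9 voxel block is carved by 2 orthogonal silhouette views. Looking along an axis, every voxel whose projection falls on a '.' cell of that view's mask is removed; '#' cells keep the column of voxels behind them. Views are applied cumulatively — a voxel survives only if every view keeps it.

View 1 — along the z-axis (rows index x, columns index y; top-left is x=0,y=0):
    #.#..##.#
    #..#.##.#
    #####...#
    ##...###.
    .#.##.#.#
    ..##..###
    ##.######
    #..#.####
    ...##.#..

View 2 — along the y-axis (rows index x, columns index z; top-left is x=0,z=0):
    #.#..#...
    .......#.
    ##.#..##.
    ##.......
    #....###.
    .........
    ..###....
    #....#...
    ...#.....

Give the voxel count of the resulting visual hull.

119 voxels

initial block: 9^3 = 729
after view 1 [z-axis, 48 of 81 cells solid] → remaining = 432
after view 2 [y-axis, 21 of 81 cells solid] → remaining = 119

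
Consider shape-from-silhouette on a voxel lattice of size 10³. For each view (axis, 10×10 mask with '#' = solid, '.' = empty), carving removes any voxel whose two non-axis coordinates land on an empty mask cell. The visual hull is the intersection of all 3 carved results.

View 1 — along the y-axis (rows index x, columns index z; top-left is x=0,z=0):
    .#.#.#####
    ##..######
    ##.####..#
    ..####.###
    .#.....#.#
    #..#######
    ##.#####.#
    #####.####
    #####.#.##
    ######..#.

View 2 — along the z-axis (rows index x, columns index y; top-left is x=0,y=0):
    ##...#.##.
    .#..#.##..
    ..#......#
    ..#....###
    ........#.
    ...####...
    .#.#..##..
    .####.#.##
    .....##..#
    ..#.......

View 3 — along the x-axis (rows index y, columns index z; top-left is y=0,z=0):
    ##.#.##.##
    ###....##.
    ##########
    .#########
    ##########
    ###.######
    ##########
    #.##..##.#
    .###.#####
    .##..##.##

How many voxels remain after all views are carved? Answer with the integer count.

217 voxels

before carving: 1000 voxels (10×10×10)
[1] y-view keeps 72 columns → grid now 720
[2] z-view keeps 35 columns → grid now 270
[3] x-view keeps 80 columns → grid now 217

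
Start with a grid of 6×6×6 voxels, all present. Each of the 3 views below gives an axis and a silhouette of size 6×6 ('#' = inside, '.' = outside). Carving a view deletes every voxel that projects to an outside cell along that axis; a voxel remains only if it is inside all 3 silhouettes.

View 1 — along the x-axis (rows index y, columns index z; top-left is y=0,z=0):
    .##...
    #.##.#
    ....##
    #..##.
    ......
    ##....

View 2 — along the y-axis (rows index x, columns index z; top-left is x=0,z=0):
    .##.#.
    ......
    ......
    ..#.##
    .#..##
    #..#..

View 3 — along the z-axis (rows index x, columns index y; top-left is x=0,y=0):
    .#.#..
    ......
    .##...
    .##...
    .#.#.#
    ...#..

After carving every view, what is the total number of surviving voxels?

11 voxels

start: 6×6×6 = 216 voxels
  1. axis=0 (YZ plane), |mask|=13  ⇒  voxels=78
  2. axis=1 (XZ plane), |mask|=11  ⇒  voxels=23
  3. axis=2 (XY plane), |mask|=10  ⇒  voxels=11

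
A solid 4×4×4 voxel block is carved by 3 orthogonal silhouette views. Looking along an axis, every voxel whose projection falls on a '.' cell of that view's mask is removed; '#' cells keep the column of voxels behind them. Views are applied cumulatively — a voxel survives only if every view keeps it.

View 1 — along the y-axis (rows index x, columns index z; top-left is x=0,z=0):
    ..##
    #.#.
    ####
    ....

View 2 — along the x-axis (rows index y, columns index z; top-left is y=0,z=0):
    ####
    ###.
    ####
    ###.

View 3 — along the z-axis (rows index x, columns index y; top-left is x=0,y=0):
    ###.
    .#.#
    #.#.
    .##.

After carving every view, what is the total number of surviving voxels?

full grid |V| = 64
after view 1 [y-axis, 8 of 16 cells solid] → remaining = 32
after view 2 [x-axis, 14 of 16 cells solid] → remaining = 28
after view 3 [z-axis, 9 of 16 cells solid] → remaining = 17

|visual hull| = 17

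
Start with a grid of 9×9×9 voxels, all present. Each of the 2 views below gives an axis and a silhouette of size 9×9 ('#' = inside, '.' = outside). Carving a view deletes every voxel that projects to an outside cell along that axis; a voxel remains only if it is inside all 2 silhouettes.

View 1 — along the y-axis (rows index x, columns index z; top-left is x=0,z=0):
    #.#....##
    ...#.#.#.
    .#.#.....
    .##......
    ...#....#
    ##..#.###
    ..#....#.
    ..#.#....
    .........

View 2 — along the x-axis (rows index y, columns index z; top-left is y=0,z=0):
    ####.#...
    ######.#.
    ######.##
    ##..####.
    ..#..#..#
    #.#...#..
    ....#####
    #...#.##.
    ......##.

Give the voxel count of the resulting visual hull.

full grid |V| = 729
after view 1 [y-axis, 23 of 81 cells solid] → remaining = 207
after view 2 [x-axis, 43 of 81 cells solid] → remaining = 107

107 voxels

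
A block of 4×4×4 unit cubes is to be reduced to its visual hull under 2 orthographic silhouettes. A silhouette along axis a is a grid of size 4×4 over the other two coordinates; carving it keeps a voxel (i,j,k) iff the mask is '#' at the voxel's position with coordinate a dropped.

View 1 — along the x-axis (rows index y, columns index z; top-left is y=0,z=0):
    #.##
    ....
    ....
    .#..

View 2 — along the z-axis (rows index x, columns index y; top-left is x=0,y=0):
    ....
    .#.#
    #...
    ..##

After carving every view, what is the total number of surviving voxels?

voxel count = 5

start: 4×4×4 = 64 voxels
after view 1 [x-axis, 4 of 16 cells solid] → remaining = 16
after view 2 [z-axis, 5 of 16 cells solid] → remaining = 5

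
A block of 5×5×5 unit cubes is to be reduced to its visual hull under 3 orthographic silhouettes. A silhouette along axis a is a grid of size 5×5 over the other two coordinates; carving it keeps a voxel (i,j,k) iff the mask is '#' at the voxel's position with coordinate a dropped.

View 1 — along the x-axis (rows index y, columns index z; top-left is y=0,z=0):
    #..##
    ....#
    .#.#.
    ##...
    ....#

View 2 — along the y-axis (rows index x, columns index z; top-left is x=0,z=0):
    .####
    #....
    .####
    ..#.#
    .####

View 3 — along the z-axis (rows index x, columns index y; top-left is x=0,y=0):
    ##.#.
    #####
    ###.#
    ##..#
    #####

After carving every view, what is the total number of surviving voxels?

start: 5×5×5 = 125 voxels
carve view 1 (along x, YZ-mask fill 9/25): 45 voxels remain
carve view 2 (along y, XZ-mask fill 15/25): 26 voxels remain
carve view 3 (along z, XY-mask fill 20/25): 22 voxels remain

|visual hull| = 22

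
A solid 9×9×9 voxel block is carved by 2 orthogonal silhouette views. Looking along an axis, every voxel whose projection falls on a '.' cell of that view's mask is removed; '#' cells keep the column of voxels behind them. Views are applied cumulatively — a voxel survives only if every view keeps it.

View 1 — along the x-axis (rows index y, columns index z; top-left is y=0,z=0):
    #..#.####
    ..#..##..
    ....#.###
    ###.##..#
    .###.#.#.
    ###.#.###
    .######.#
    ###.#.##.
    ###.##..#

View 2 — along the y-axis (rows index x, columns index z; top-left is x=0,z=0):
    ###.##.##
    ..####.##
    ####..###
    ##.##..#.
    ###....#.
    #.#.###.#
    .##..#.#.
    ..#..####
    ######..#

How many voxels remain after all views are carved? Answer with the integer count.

initial block: 9^3 = 729
carve view 1 (along x, YZ-mask fill 50/81): 450 voxels remain
carve view 2 (along y, XZ-mask fill 51/81): 289 voxels remain

289 voxels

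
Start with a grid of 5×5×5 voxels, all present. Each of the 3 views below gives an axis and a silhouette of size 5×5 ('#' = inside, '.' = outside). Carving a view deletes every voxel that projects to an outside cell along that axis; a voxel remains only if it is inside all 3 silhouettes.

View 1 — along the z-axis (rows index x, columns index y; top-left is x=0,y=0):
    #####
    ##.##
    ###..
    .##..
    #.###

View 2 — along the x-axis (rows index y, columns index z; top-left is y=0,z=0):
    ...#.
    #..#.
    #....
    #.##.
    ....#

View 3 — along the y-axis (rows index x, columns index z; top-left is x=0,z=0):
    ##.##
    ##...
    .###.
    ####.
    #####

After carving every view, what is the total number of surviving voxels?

voxel count = 20

initial block: 5^3 = 125
V1 z: intersect with XY mask (18 set) -- 90 left
V2 x: intersect with YZ mask (8 set) -- 28 left
V3 y: intersect with XZ mask (18 set) -- 20 left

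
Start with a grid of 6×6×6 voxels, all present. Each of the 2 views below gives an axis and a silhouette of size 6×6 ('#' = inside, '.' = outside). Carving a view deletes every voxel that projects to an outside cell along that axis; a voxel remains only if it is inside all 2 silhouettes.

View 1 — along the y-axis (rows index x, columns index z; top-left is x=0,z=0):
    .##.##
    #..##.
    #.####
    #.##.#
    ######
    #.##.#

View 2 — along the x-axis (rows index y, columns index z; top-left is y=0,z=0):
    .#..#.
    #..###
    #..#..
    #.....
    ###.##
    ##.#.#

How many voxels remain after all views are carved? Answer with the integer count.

voxel count = 78

start: 6×6×6 = 216 voxels
[1] y-view keeps 26 columns → grid now 156
[2] x-view keeps 18 columns → grid now 78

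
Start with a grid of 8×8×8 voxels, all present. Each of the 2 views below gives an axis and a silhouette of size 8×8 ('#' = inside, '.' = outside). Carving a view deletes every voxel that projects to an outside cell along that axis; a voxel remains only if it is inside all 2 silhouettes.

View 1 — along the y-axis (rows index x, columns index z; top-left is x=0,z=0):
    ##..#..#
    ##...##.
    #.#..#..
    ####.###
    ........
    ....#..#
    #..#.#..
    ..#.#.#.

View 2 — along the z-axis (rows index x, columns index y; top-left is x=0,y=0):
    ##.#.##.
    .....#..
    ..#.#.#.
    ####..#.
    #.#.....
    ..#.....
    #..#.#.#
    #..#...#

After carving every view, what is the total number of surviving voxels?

remaining voxels: 91

initial block: 8^3 = 512
  1. axis=1 (XZ plane), |mask|=26  ⇒  voxels=208
  2. axis=2 (XY plane), |mask|=24  ⇒  voxels=91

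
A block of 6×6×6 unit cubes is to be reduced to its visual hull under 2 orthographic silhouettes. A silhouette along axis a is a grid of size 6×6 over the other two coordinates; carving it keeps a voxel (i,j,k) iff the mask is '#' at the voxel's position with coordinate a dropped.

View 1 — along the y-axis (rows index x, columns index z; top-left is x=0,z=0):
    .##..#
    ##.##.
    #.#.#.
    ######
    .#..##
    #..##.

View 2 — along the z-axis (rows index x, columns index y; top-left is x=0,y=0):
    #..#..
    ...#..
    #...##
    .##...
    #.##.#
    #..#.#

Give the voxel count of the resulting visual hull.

|visual hull| = 52

full grid |V| = 216
[1] y-view keeps 22 columns → grid now 132
[2] z-view keeps 15 columns → grid now 52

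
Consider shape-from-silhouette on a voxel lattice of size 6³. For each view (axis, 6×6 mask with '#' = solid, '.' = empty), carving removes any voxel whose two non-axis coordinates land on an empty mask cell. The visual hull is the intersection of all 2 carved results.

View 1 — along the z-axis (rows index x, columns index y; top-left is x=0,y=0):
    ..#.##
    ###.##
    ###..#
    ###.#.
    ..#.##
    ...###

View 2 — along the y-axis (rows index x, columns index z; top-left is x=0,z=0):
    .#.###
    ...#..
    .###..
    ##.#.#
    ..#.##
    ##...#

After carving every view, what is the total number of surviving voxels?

voxel count = 63

start: 6×6×6 = 216 voxels
V1 z: intersect with XY mask (22 set) -- 132 left
V2 y: intersect with XZ mask (18 set) -- 63 left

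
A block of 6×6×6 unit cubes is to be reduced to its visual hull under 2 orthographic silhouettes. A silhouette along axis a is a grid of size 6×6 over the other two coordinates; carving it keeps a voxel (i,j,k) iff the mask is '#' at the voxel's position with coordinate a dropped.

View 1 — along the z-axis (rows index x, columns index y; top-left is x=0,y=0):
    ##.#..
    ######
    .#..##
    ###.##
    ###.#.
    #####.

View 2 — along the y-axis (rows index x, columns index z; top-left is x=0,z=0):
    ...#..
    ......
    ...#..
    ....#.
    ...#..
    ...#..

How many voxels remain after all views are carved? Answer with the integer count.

voxel count = 20

full grid |V| = 216
step 1: project along z, AND mask (26/36) → |grid| = 156
step 2: project along y, AND mask (5/36) → |grid| = 20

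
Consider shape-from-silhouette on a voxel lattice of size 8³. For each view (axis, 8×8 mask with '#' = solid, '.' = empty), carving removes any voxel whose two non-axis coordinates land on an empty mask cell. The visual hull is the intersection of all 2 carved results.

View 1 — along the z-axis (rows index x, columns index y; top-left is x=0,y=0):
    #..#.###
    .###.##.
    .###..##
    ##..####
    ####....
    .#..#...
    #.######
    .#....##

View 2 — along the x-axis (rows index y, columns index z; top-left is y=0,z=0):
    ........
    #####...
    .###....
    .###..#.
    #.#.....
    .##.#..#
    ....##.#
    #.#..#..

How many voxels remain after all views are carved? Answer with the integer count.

full grid |V| = 512
carve view 1 (along z, XY-mask fill 37/64): 296 voxels remain
carve view 2 (along x, YZ-mask fill 24/64): 117 voxels remain

voxel count = 117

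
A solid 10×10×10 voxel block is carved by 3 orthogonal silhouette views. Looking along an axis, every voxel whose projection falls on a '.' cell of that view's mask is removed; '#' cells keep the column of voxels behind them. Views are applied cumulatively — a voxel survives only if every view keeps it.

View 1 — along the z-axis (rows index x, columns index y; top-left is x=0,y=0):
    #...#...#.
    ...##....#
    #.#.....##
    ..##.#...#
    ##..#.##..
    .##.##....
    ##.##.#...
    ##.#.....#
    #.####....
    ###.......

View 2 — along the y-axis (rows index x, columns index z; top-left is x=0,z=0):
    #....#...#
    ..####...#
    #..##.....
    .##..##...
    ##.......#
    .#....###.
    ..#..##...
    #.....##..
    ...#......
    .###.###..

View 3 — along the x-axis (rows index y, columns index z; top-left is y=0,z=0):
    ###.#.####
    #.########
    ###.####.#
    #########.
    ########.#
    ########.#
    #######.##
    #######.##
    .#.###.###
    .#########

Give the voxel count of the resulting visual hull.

initial block: 10^3 = 1000
after view 1 [z-axis, 40 of 100 cells solid] → remaining = 400
after view 2 [y-axis, 35 of 100 cells solid] → remaining = 133
after view 3 [x-axis, 86 of 100 cells solid] → remaining = 113

remaining voxels: 113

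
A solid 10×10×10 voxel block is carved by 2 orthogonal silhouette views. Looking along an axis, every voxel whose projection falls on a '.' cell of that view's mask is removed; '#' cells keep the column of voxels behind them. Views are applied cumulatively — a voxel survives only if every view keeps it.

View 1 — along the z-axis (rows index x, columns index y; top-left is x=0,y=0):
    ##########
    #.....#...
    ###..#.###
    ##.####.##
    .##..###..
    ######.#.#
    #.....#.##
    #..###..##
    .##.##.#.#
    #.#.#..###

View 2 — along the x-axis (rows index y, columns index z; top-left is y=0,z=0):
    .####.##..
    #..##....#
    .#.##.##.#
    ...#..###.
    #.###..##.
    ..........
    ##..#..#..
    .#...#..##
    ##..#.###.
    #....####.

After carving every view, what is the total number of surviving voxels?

before carving: 1000 voxels (10×10×10)
step 1: project along z, AND mask (62/100) → |grid| = 620
step 2: project along x, AND mask (45/100) → |grid| = 280

remaining voxels: 280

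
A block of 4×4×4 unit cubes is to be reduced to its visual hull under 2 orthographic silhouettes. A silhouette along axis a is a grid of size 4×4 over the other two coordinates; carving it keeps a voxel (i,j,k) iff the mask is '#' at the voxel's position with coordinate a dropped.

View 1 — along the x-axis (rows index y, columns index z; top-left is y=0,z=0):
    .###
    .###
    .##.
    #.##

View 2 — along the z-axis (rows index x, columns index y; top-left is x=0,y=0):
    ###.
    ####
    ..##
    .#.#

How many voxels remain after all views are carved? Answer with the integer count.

30 voxels

start: 4×4×4 = 64 voxels
  1. axis=0 (YZ plane), |mask|=11  ⇒  voxels=44
  2. axis=2 (XY plane), |mask|=11  ⇒  voxels=30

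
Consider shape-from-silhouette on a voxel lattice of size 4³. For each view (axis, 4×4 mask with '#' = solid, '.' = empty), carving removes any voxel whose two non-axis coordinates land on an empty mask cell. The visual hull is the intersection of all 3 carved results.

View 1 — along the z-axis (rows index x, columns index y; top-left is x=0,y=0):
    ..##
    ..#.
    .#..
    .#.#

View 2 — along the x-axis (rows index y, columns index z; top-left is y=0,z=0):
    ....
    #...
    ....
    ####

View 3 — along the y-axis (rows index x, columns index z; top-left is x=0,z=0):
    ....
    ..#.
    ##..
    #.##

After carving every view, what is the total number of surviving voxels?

start: 4×4×4 = 64 voxels
carve view 1 (along z, XY-mask fill 6/16): 24 voxels remain
carve view 2 (along x, YZ-mask fill 5/16): 10 voxels remain
carve view 3 (along y, XZ-mask fill 6/16): 5 voxels remain

|visual hull| = 5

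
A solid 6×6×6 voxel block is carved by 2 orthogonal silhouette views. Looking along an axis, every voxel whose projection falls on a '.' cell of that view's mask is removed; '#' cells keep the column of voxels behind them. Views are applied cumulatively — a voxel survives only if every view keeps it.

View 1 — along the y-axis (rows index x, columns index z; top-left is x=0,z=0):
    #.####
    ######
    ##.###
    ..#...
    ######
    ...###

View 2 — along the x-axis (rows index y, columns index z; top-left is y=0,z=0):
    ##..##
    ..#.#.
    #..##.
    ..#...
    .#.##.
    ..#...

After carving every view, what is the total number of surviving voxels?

initial block: 6^3 = 216
step 1: project along y, AND mask (26/36) → |grid| = 156
step 2: project along x, AND mask (14/36) → |grid| = 61

|visual hull| = 61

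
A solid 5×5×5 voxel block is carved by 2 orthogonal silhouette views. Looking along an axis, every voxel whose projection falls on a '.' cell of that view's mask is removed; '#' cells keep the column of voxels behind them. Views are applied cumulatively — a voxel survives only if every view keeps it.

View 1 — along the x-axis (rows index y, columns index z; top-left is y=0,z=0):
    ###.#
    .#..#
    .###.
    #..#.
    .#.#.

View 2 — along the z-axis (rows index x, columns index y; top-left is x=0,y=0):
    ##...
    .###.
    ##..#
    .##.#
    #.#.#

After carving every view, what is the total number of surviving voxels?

37 voxels

before carving: 125 voxels (5×5×5)
[1] x-view keeps 13 columns → grid now 65
[2] z-view keeps 14 columns → grid now 37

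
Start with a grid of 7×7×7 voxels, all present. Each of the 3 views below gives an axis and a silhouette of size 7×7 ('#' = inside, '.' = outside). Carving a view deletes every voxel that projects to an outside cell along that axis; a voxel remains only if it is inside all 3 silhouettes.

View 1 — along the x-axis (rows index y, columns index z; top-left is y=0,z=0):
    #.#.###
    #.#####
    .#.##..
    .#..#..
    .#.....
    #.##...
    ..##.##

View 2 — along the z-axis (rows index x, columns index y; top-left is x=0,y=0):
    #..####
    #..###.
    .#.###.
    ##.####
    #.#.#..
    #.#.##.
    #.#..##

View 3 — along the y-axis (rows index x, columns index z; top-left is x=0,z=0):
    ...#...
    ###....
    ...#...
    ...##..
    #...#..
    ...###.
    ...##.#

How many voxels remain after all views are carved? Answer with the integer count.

voxel count = 31

start: 7×7×7 = 343 voxels
V1 x: intersect with YZ mask (24 set) -- 168 left
V2 z: intersect with XY mask (30 set) -- 95 left
V3 y: intersect with XZ mask (15 set) -- 31 left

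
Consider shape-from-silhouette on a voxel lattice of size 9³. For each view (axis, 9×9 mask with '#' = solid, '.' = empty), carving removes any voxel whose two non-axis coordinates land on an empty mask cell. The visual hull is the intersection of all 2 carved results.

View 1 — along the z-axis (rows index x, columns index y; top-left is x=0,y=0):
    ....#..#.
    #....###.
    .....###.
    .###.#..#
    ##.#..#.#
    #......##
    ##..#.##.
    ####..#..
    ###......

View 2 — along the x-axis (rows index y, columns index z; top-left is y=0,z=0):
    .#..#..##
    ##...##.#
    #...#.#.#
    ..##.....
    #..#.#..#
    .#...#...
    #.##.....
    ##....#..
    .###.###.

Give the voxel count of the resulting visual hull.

129 voxels

full grid |V| = 729
carve view 1 (along z, XY-mask fill 35/81): 315 voxels remain
carve view 2 (along x, YZ-mask fill 33/81): 129 voxels remain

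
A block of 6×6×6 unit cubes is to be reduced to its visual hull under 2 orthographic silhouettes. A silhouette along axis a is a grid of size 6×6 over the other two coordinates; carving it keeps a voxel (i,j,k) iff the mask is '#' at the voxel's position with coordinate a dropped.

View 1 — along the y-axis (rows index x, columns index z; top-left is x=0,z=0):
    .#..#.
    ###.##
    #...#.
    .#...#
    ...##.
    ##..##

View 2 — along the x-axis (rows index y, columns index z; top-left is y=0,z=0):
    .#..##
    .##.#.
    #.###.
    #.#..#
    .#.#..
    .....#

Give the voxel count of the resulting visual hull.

|visual hull| = 47

initial block: 6^3 = 216
step 1: project along y, AND mask (17/36) → |grid| = 102
step 2: project along x, AND mask (16/36) → |grid| = 47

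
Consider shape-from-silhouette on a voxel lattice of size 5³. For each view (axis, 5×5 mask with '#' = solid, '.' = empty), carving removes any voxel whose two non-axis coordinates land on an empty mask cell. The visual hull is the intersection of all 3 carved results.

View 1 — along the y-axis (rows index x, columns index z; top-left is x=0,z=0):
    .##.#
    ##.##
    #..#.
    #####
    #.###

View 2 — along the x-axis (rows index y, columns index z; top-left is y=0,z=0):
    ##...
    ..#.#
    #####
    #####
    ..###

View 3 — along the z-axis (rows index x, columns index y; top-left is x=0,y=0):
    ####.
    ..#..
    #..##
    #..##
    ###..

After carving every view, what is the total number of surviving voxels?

|visual hull| = 34

initial block: 5^3 = 125
step 1: project along y, AND mask (18/25) → |grid| = 90
step 2: project along x, AND mask (17/25) → |grid| = 61
step 3: project along z, AND mask (14/25) → |grid| = 34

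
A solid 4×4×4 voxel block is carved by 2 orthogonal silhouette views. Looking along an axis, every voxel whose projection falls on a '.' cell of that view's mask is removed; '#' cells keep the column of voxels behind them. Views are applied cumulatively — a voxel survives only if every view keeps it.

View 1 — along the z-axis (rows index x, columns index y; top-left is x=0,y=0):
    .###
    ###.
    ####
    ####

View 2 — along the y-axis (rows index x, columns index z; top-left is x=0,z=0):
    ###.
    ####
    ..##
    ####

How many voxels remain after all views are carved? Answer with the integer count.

before carving: 64 voxels (4×4×4)
  1. axis=2 (XY plane), |mask|=14  ⇒  voxels=56
  2. axis=1 (XZ plane), |mask|=13  ⇒  voxels=45

remaining voxels: 45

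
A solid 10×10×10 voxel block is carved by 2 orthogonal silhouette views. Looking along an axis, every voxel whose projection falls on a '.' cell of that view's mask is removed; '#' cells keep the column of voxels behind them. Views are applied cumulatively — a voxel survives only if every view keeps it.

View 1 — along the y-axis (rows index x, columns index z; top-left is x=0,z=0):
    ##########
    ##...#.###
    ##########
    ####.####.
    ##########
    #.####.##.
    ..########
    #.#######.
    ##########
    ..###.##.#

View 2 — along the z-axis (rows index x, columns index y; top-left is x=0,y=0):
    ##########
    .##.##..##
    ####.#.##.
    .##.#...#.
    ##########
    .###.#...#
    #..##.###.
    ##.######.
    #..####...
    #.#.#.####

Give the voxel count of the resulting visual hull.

577 voxels

full grid |V| = 1000
  1. axis=1 (XZ plane), |mask|=83  ⇒  voxels=830
  2. axis=2 (XY plane), |mask|=68  ⇒  voxels=577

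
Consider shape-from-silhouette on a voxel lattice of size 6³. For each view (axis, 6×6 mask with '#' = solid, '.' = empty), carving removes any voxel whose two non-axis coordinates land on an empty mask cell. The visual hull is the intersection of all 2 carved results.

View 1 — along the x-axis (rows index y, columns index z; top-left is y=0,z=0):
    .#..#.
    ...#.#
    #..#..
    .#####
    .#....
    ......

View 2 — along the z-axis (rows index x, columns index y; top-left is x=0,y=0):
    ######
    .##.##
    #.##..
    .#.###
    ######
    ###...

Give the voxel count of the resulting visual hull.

voxel count = 52

initial block: 6^3 = 216
[1] x-view keeps 12 columns → grid now 72
[2] z-view keeps 26 columns → grid now 52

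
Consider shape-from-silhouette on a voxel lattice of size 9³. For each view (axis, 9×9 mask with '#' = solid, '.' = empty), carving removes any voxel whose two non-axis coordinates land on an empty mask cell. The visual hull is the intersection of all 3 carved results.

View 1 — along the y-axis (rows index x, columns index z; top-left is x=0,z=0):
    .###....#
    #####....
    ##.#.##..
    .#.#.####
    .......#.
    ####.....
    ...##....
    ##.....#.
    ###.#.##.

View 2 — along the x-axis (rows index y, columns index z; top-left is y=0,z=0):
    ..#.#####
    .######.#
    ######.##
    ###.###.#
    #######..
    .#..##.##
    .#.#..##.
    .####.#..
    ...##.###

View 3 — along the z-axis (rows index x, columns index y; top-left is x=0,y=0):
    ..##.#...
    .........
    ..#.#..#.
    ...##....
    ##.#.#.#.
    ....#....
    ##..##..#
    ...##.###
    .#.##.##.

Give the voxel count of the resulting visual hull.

72 voxels

full grid |V| = 729
after view 1 [y-axis, 36 of 81 cells solid] → remaining = 324
after view 2 [x-axis, 54 of 81 cells solid] → remaining = 213
after view 3 [z-axis, 29 of 81 cells solid] → remaining = 72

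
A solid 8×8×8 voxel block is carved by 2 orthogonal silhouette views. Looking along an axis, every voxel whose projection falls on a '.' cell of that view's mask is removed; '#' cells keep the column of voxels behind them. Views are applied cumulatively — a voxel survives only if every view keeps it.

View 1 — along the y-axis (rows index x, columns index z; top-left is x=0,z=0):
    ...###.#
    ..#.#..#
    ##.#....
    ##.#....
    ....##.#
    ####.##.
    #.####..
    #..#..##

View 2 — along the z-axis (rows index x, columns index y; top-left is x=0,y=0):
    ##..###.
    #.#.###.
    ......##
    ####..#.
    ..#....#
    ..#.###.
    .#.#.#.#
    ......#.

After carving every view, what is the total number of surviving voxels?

|visual hull| = 110

full grid |V| = 512
  1. axis=1 (XZ plane), |mask|=31  ⇒  voxels=248
  2. axis=2 (XY plane), |mask|=28  ⇒  voxels=110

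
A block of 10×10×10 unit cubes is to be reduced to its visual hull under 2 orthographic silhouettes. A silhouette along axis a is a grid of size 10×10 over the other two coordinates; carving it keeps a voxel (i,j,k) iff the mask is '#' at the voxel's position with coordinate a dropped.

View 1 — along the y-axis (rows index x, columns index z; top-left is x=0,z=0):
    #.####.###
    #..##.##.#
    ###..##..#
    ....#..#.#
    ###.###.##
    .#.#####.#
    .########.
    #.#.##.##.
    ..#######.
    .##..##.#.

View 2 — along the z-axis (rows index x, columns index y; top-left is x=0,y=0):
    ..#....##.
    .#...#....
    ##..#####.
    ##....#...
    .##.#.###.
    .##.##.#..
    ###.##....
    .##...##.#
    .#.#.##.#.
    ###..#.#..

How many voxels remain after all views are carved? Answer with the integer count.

initial block: 10^3 = 1000
  1. axis=1 (XZ plane), |mask|=64  ⇒  voxels=640
  2. axis=2 (XY plane), |mask|=46  ⇒  voxels=300

|visual hull| = 300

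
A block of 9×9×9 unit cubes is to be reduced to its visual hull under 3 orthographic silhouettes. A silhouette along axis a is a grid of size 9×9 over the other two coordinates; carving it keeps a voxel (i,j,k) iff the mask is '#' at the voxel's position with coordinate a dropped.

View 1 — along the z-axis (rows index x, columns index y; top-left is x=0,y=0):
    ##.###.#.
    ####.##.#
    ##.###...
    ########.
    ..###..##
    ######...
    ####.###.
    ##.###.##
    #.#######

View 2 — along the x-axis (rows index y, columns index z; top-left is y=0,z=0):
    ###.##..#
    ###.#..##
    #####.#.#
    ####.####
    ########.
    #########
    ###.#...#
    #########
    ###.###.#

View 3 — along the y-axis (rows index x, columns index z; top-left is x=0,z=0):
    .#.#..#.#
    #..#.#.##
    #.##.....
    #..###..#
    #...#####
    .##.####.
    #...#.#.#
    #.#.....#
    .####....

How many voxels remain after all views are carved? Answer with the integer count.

initial block: 9^3 = 729
after view 1 [z-axis, 59 of 81 cells solid] → remaining = 531
after view 2 [x-axis, 65 of 81 cells solid] → remaining = 434
after view 3 [y-axis, 40 of 81 cells solid] → remaining = 214

|visual hull| = 214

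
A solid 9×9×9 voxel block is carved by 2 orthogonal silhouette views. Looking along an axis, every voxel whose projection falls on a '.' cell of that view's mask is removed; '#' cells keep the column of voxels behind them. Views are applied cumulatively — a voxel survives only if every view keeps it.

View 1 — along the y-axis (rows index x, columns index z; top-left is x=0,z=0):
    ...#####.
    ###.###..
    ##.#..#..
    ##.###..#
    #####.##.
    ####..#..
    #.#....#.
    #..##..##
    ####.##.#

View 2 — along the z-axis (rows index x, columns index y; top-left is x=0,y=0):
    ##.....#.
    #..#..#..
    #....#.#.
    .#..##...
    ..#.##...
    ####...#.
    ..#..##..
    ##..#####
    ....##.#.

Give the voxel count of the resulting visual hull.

initial block: 9^3 = 729
[1] y-view keeps 48 columns → grid now 432
[2] z-view keeps 33 columns → grid now 174

voxel count = 174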